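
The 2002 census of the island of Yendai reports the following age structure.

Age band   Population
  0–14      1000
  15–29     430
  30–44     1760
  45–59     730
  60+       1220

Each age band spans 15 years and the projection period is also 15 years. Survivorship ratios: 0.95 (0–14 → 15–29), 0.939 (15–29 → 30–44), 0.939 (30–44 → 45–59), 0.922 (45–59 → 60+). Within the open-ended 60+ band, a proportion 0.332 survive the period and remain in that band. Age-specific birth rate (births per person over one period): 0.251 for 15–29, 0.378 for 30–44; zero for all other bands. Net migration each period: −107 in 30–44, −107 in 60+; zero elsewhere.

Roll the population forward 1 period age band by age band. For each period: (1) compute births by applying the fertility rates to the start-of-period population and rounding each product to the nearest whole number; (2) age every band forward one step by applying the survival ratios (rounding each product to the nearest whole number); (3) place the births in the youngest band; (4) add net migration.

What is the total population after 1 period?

Period 1.
Births: 430 * 0.251 = 108  |  1760 * 0.378 = 665 ⇒ total 773
15–29: 1000 * 0.95 = 950
30–44: 430 * 0.939 = 404
45–59: 1760 * 0.939 = 1653
60+: 730 * 0.922 + 1220 * 0.332 = 673 + 405 = 1078
Net migration: 30–44 − 107 → 297; 60+ − 107 → 971
End of period: [773, 950, 297, 1653, 971]
Total after period 1: 773 + 950 + 297 + 1653 + 971 = 4644

4644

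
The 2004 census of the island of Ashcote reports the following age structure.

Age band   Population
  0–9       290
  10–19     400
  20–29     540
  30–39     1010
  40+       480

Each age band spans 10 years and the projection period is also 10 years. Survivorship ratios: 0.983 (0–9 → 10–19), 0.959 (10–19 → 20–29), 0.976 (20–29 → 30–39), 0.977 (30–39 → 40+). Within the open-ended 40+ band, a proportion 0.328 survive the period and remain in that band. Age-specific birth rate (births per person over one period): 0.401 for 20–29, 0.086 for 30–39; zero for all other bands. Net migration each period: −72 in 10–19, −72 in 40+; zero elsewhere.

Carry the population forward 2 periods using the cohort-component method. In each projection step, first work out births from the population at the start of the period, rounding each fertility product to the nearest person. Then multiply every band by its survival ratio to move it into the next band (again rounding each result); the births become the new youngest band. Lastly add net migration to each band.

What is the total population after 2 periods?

After projecting period 1:
Births: 540 * 0.401 = 217 ; 1010 * 0.086 = 87 — total 304
10–19: 290 * 0.983 = 285
20–29: 400 * 0.959 = 384
30–39: 540 * 0.976 = 527
40+: 1010 * 0.977 + 480 * 0.328 = 987 + 157 = 1144
Net migration: 10–19 − 72 → 213; 40+ − 72 → 1072
End of period: [304, 213, 384, 527, 1072]
After projecting period 2:
Births: 384 * 0.401 = 154 ; 527 * 0.086 = 45 — total 199
10–19: 304 * 0.983 = 299
20–29: 213 * 0.959 = 204
30–39: 384 * 0.976 = 375
40+: 527 * 0.977 + 1072 * 0.328 = 515 + 352 = 867
Net migration: 10–19 − 72 → 227; 40+ − 72 → 795
End of period: [199, 227, 204, 375, 795]
Total after period 2: 199 + 227 + 204 + 375 + 795 = 1800

1800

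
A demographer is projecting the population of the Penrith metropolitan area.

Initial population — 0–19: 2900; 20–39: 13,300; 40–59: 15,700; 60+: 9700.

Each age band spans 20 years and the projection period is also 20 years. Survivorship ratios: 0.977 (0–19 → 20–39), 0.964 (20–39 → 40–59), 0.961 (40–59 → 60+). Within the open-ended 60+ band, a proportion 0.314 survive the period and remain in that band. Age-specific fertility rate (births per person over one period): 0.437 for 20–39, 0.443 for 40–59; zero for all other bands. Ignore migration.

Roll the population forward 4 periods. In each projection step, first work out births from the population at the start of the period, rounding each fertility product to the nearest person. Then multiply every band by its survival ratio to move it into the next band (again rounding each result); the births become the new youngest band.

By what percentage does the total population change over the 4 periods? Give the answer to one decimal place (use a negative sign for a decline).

-14.8

(Groups numbered youngest = 1 to oldest = 4.)
[period 1]
Births: 13300 × 0.437 = 5812 ; 15700 × 0.443 = 6955 — total 12767
Group 2: 2900 × 0.977 = 2833
Group 3: 13300 × 0.964 = 12821
Group 4: 15700 × 0.961 + 9700 × 0.314 = 15088 + 3046 = 18134
End of period: [12767, 2833, 12821, 18134]
[period 2]
Births: 2833 × 0.437 = 1238 ; 12821 × 0.443 = 5680 — total 6918
Group 2: 12767 × 0.977 = 12473
Group 3: 2833 × 0.964 = 2731
Group 4: 12821 × 0.961 + 18134 × 0.314 = 12321 + 5694 = 18015
End of period: [6918, 12473, 2731, 18015]
[period 3]
Births: 12473 × 0.437 = 5451 ; 2731 × 0.443 = 1210 — total 6661
Group 2: 6918 × 0.977 = 6759
Group 3: 12473 × 0.964 = 12024
Group 4: 2731 × 0.961 + 18015 × 0.314 = 2624 + 5657 = 8281
End of period: [6661, 6759, 12024, 8281]
[period 4]
Births: 6759 × 0.437 = 2954 ; 12024 × 0.443 = 5327 — total 8281
Group 2: 6661 × 0.977 = 6508
Group 3: 6759 × 0.964 = 6516
Group 4: 12024 × 0.961 + 8281 × 0.314 = 11555 + 2600 = 14155
End of period: [8281, 6508, 6516, 14155]
Total: 41600 → 35460; change = -6140; percentage change = -14.8%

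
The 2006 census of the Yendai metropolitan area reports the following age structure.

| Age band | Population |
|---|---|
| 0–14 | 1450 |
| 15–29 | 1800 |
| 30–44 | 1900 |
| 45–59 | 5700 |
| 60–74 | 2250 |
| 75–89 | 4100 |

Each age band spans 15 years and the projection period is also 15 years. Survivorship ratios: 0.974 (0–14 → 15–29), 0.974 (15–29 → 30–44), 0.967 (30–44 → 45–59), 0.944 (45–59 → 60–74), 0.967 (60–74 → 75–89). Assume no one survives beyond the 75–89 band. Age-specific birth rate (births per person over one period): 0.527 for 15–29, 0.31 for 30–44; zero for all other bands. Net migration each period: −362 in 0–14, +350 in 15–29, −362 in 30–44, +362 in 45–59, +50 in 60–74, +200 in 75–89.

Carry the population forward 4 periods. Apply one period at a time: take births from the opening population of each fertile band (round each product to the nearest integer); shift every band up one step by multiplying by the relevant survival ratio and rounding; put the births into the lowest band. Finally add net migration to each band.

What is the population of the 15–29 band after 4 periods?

Period 1:
Births: 1800 * 0.527 = 949, 1900 * 0.31 = 589 ⇒ total 1538
15–29: 1450 * 0.974 = 1412
30–44: 1800 * 0.974 = 1753
45–59: 1900 * 0.967 = 1837
60–74: 5700 * 0.944 = 5381
75–89: 2250 * 0.967 = 2176
Net migration: 0–14 − 362 → 1176; 15–29 + 350 → 1762; 30–44 − 362 → 1391; 45–59 + 362 → 2199; 60–74 + 50 → 5431; 75–89 + 200 → 2376
Giving 1176 / 1762 / 1391 / 2199 / 5431 / 2376.
Period 2:
Births: 1762 * 0.527 = 929, 1391 * 0.31 = 431 ⇒ total 1360
15–29: 1176 * 0.974 = 1145
30–44: 1762 * 0.974 = 1716
45–59: 1391 * 0.967 = 1345
60–74: 2199 * 0.944 = 2076
75–89: 5431 * 0.967 = 5252
Net migration: 0–14 − 362 → 998; 15–29 + 350 → 1495; 30–44 − 362 → 1354; 45–59 + 362 → 1707; 60–74 + 50 → 2126; 75–89 + 200 → 5452
Giving 998 / 1495 / 1354 / 1707 / 2126 / 5452.
Period 3:
Births: 1495 * 0.527 = 788, 1354 * 0.31 = 420 ⇒ total 1208
15–29: 998 * 0.974 = 972
30–44: 1495 * 0.974 = 1456
45–59: 1354 * 0.967 = 1309
60–74: 1707 * 0.944 = 1611
75–89: 2126 * 0.967 = 2056
Net migration: 0–14 − 362 → 846; 15–29 + 350 → 1322; 30–44 − 362 → 1094; 45–59 + 362 → 1671; 60–74 + 50 → 1661; 75–89 + 200 → 2256
Giving 846 / 1322 / 1094 / 1671 / 1661 / 2256.
Period 4:
Births: 1322 * 0.527 = 697, 1094 * 0.31 = 339 ⇒ total 1036
15–29: 846 * 0.974 = 824
30–44: 1322 * 0.974 = 1288
45–59: 1094 * 0.967 = 1058
60–74: 1671 * 0.944 = 1577
75–89: 1661 * 0.967 = 1606
Net migration: 0–14 − 362 → 674; 15–29 + 350 → 1174; 30–44 − 362 → 926; 45–59 + 362 → 1420; 60–74 + 50 → 1627; 75–89 + 200 → 1806
Giving 674 / 1174 / 926 / 1420 / 1627 / 1806.

1174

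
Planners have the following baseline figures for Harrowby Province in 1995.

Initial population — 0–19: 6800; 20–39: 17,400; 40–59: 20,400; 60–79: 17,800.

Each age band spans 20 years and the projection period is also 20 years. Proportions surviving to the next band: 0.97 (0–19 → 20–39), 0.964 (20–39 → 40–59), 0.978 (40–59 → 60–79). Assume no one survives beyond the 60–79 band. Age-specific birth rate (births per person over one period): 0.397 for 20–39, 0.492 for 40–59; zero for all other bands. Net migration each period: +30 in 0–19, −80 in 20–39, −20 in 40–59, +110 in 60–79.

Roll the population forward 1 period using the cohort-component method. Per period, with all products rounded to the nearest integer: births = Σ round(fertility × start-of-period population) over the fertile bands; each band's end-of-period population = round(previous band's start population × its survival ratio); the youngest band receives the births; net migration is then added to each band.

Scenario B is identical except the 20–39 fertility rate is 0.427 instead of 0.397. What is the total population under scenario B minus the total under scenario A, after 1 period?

— Period 1 —
Births: 17400 × 0.397 = 6908  |  20400 × 0.492 = 10037 → total 16945
20–39: 6800 × 0.97 = 6596
40–59: 17400 × 0.964 = 16774
60–79: 20400 × 0.978 = 19951
Net migration: 0–19 + 30 → 16975; 20–39 − 80 → 6516; 40–59 − 20 → 16754; 60–79 + 110 → 20061
End of period: [16975, 6516, 16754, 20061]
Scenario A total after 1 period: 60306
Scenario B projection —
— Period 1 —
Births: 17400 × 0.427 = 7430  |  20400 × 0.492 = 10037 → total 17467
20–39: 6800 × 0.97 = 6596
40–59: 17400 × 0.964 = 16774
60–79: 20400 × 0.978 = 19951
Net migration: 0–19 + 30 → 17497; 20–39 − 80 → 6516; 40–59 − 20 → 16754; 60–79 + 110 → 20061
End of period: [17497, 6516, 16754, 20061]
Scenario B total after 1 period: 60828
Difference B − A = 60828 − 60306 = 522

522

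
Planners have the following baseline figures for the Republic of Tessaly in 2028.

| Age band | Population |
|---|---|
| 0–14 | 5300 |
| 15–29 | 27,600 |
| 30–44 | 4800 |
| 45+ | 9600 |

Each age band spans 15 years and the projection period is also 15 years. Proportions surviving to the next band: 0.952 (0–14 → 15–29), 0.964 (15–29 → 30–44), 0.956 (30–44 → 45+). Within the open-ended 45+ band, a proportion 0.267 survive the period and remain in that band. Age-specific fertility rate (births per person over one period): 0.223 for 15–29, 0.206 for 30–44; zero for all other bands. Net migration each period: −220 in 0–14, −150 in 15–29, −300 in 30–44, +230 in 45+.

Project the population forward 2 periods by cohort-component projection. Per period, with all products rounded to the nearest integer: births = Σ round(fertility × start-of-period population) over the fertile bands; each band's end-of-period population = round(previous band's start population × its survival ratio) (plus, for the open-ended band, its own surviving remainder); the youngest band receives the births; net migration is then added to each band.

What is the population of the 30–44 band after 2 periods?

Period 1:
Births: 27600 × 0.223 = 6155 ; 4800 × 0.206 = 989 → total 7144
15–29: 5300 × 0.952 = 5046
30–44: 27600 × 0.964 = 26606
45+: 4800 × 0.956 + 9600 × 0.267 = 4589 + 2563 = 7152
Net migration: 0–14 − 220 → 6924; 15–29 − 150 → 4896; 30–44 − 300 → 26306; 45+ + 230 → 7382
Giving 6924 / 4896 / 26306 / 7382.
Period 2:
Births: 4896 × 0.223 = 1092 ; 26306 × 0.206 = 5419 → total 6511
15–29: 6924 × 0.952 = 6592
30–44: 4896 × 0.964 = 4720
45+: 26306 × 0.956 + 7382 × 0.267 = 25149 + 1971 = 27120
Net migration: 0–14 − 220 → 6291; 15–29 − 150 → 6442; 30–44 − 300 → 4420; 45+ + 230 → 27350
Giving 6291 / 6442 / 4420 / 27350.

4420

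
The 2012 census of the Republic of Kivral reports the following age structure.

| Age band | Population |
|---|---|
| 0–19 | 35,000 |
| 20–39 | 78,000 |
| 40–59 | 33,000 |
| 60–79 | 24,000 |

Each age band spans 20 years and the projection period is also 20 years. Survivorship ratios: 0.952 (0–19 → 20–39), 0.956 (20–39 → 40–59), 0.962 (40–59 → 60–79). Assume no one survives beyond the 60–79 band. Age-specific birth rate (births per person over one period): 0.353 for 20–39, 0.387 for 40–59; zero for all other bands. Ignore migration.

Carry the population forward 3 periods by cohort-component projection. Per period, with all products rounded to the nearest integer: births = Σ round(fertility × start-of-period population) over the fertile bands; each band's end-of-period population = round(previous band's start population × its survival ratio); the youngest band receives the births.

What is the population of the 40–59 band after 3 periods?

[period 1]
Births: 78000 × 0.353 = 27534 ; 33000 × 0.387 = 12771 — total 40305
20–39: 35000 × 0.952 = 33320
40–59: 78000 × 0.956 = 74568
60–79: 33000 × 0.962 = 31746
→ [40305, 33320, 74568, 31746]
[period 2]
Births: 33320 × 0.353 = 11762 ; 74568 × 0.387 = 28858 — total 40620
20–39: 40305 × 0.952 = 38370
40–59: 33320 × 0.956 = 31854
60–79: 74568 × 0.962 = 71734
→ [40620, 38370, 31854, 71734]
[period 3]
Births: 38370 × 0.353 = 13545 ; 31854 × 0.387 = 12327 — total 25872
20–39: 40620 × 0.952 = 38670
40–59: 38370 × 0.956 = 36682
60–79: 31854 × 0.962 = 30644
→ [25872, 38670, 36682, 30644]

36682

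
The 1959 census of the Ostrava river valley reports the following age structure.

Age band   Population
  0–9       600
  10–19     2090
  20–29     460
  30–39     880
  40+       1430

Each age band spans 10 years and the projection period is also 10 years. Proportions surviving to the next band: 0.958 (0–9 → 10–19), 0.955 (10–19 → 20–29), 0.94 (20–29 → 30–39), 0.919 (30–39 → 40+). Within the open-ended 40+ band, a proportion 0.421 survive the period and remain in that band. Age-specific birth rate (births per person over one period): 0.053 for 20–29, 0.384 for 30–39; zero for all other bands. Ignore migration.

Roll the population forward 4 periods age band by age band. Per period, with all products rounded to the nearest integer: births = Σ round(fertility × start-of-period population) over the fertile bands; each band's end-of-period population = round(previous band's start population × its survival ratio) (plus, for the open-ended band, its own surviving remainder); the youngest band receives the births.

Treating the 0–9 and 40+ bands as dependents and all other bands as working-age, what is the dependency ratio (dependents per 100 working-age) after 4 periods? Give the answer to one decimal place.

Let group 1 be 0–9 through group 5 = 40+.
[period 1]
Births: 460 * 0.053 = 24, 880 * 0.384 = 338 — total 362
Group 2: 600 * 0.958 = 575
Group 3: 2090 * 0.955 = 1996
Group 4: 460 * 0.94 = 432
Group 5: 880 * 0.919 + 1430 * 0.421 = 809 + 602 = 1411
Population now: 0–9=362, 10–19=575, 20–29=1996, 30–39=432, 40+=1411
[period 2]
Births: 1996 * 0.053 = 106, 432 * 0.384 = 166 — total 272
Group 2: 362 * 0.958 = 347
Group 3: 575 * 0.955 = 549
Group 4: 1996 * 0.94 = 1876
Group 5: 432 * 0.919 + 1411 * 0.421 = 397 + 594 = 991
Population now: 0–9=272, 10–19=347, 20–29=549, 30–39=1876, 40+=991
[period 3]
Births: 549 * 0.053 = 29, 1876 * 0.384 = 720 — total 749
Group 2: 272 * 0.958 = 261
Group 3: 347 * 0.955 = 331
Group 4: 549 * 0.94 = 516
Group 5: 1876 * 0.919 + 991 * 0.421 = 1724 + 417 = 2141
Population now: 0–9=749, 10–19=261, 20–29=331, 30–39=516, 40+=2141
[period 4]
Births: 331 * 0.053 = 18, 516 * 0.384 = 198 — total 216
Group 2: 749 * 0.958 = 718
Group 3: 261 * 0.955 = 249
Group 4: 331 * 0.94 = 311
Group 5: 516 * 0.919 + 2141 * 0.421 = 474 + 901 = 1375
Population now: 0–9=216, 10–19=718, 20–29=249, 30–39=311, 40+=1375
Dependents (band 0–9 + band 40+) = 216 + 1375 = 1591; working-age = 1278; ratio = 1591/1278 × 100 = 124.5

124.5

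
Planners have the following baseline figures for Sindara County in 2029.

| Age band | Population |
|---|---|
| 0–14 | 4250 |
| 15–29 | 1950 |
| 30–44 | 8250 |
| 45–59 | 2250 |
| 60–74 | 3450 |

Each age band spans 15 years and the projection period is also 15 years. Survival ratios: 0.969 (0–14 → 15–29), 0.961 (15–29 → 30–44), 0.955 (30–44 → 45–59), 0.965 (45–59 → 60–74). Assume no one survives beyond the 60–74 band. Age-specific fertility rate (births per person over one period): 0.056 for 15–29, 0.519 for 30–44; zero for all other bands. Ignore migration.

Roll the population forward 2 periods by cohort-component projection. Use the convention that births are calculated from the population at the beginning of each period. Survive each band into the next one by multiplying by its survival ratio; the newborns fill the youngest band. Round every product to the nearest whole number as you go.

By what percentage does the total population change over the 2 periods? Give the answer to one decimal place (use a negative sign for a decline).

[period 1]
Births: 1950 * 0.056 = 109 ; 8250 * 0.519 = 4282 — total 4391
15–29: 4250 * 0.969 = 4118
30–44: 1950 * 0.961 = 1874
45–59: 8250 * 0.955 = 7879
60–74: 2250 * 0.965 = 2171
Population now: 0–14=4391, 15–29=4118, 30–44=1874, 45–59=7879, 60–74=2171
[period 2]
Births: 4118 * 0.056 = 231 ; 1874 * 0.519 = 973 — total 1204
15–29: 4391 * 0.969 = 4255
30–44: 4118 * 0.961 = 3957
45–59: 1874 * 0.955 = 1790
60–74: 7879 * 0.965 = 7603
Population now: 0–14=1204, 15–29=4255, 30–44=3957, 45–59=1790, 60–74=7603
Total: 20150 → 18809; change = -1341; percentage change = -6.7%

-6.7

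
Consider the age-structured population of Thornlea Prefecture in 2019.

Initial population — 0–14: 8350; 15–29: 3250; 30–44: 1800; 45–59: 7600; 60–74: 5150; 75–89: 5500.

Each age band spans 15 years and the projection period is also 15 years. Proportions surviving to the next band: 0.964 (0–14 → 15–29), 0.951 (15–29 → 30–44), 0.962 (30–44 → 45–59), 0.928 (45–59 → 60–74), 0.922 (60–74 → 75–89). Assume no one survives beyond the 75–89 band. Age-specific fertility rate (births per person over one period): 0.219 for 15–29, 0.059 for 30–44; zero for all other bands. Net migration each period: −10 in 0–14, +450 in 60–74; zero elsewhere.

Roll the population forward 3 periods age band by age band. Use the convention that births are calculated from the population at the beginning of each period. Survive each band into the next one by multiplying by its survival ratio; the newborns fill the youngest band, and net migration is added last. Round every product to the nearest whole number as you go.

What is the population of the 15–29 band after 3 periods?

1865

Numbering the groups 1..6 from youngest to oldest:
— Period 1 —
Births: 3250 * 0.219 = 712  |  1800 * 0.059 = 106 — total 818
Group 2: 8350 * 0.964 = 8049
Group 3: 3250 * 0.951 = 3091
Group 4: 1800 * 0.962 = 1732
Group 5: 7600 * 0.928 = 7053
Group 6: 5150 * 0.922 = 4748
Net migration: Group 1 − 10 → 808; Group 5 + 450 → 7503
→ [808, 8049, 3091, 1732, 7503, 4748]
— Period 2 —
Births: 8049 * 0.219 = 1763  |  3091 * 0.059 = 182 — total 1945
Group 2: 808 * 0.964 = 779
Group 3: 8049 * 0.951 = 7655
Group 4: 3091 * 0.962 = 2974
Group 5: 1732 * 0.928 = 1607
Group 6: 7503 * 0.922 = 6918
Net migration: Group 1 − 10 → 1935; Group 5 + 450 → 2057
→ [1935, 779, 7655, 2974, 2057, 6918]
— Period 3 —
Births: 779 * 0.219 = 171  |  7655 * 0.059 = 452 — total 623
Group 2: 1935 * 0.964 = 1865
Group 3: 779 * 0.951 = 741
Group 4: 7655 * 0.962 = 7364
Group 5: 2974 * 0.928 = 2760
Group 6: 2057 * 0.922 = 1897
Net migration: Group 1 − 10 → 613; Group 5 + 450 → 3210
→ [613, 1865, 741, 7364, 3210, 1897]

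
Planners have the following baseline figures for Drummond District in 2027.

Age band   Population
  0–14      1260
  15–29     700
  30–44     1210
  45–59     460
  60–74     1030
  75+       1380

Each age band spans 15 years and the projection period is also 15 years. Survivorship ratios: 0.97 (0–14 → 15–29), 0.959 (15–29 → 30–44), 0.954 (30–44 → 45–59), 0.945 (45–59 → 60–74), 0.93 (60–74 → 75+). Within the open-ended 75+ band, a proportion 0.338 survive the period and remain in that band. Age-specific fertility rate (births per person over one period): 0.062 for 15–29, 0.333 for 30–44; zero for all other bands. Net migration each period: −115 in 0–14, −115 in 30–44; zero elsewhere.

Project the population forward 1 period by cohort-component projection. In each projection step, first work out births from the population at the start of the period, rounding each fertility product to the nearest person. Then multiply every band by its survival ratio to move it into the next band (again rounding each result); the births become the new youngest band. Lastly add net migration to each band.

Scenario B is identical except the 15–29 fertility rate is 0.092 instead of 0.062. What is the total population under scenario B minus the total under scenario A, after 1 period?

21

— Period 1 —
Births: 700 * 0.062 = 43  |  1210 * 0.333 = 403 → 446
15–29: 1260 * 0.97 = 1222
30–44: 700 * 0.959 = 671
45–59: 1210 * 0.954 = 1154
60–74: 460 * 0.945 = 435
75+: 1030 * 0.93 + 1380 * 0.338 = 958 + 466 = 1424
Net migration: 0–14 − 115 → 331; 30–44 − 115 → 556
Giving 331 / 1222 / 556 / 1154 / 435 / 1424.
Scenario A total after 1 period: 5122
Scenario B projection —
— Period 1 —
Births: 700 * 0.092 = 64  |  1210 * 0.333 = 403 → 467
15–29: 1260 * 0.97 = 1222
30–44: 700 * 0.959 = 671
45–59: 1210 * 0.954 = 1154
60–74: 460 * 0.945 = 435
75+: 1030 * 0.93 + 1380 * 0.338 = 958 + 466 = 1424
Net migration: 0–14 − 115 → 352; 30–44 − 115 → 556
Giving 352 / 1222 / 556 / 1154 / 435 / 1424.
Scenario B total after 1 period: 5143
Difference B − A = 5143 − 5122 = 21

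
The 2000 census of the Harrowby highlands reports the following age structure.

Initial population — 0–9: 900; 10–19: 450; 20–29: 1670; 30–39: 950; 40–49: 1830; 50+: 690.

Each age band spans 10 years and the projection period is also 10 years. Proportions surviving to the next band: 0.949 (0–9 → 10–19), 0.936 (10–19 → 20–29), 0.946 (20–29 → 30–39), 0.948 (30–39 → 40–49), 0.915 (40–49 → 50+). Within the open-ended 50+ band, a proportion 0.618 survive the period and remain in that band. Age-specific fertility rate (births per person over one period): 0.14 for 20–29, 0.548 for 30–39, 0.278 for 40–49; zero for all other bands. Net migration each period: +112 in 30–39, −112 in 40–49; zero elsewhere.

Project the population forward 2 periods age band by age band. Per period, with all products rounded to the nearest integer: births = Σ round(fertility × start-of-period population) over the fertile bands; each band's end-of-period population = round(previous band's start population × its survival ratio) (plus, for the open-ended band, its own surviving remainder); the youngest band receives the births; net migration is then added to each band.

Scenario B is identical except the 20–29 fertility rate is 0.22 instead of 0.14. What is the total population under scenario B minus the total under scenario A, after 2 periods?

160

Call the groups 1 to 6, youngest first.
— Period 1 —
Births: 1670 × 0.14 = 234, 950 × 0.548 = 521, 1830 × 0.278 = 509 ⇒ total 1264
Group 2: 900 × 0.949 = 854
Group 3: 450 × 0.936 = 421
Group 4: 1670 × 0.946 = 1580
Group 5: 950 × 0.948 = 901
Group 6: 1830 × 0.915 + 690 × 0.618 = 1674 + 426 = 2100
Net migration: Group 4 + 112 → 1692; Group 5 − 112 → 789
Population now: 0–9=1264, 10–19=854, 20–29=421, 30–39=1692, 40–49=789, 50+=2100
— Period 2 —
Births: 421 × 0.14 = 59, 1692 × 0.548 = 927, 789 × 0.278 = 219 ⇒ total 1205
Group 2: 1264 × 0.949 = 1200
Group 3: 854 × 0.936 = 799
Group 4: 421 × 0.946 = 398
Group 5: 1692 × 0.948 = 1604
Group 6: 789 × 0.915 + 2100 × 0.618 = 722 + 1298 = 2020
Net migration: Group 4 + 112 → 510; Group 5 − 112 → 1492
Population now: 0–9=1205, 10–19=1200, 20–29=799, 30–39=510, 40–49=1492, 50+=2020
Scenario A total after 2 periods: 7226
Scenario B projection —
— Period 1 —
Births: 1670 × 0.22 = 367, 950 × 0.548 = 521, 1830 × 0.278 = 509 ⇒ total 1397
Group 2: 900 × 0.949 = 854
Group 3: 450 × 0.936 = 421
Group 4: 1670 × 0.946 = 1580
Group 5: 950 × 0.948 = 901
Group 6: 1830 × 0.915 + 690 × 0.618 = 1674 + 426 = 2100
Net migration: Group 4 + 112 → 1692; Group 5 − 112 → 789
Population now: 0–9=1397, 10–19=854, 20–29=421, 30–39=1692, 40–49=789, 50+=2100
— Period 2 —
Births: 421 × 0.22 = 93, 1692 × 0.548 = 927, 789 × 0.278 = 219 ⇒ total 1239
Group 2: 1397 × 0.949 = 1326
Group 3: 854 × 0.936 = 799
Group 4: 421 × 0.946 = 398
Group 5: 1692 × 0.948 = 1604
Group 6: 789 × 0.915 + 2100 × 0.618 = 722 + 1298 = 2020
Net migration: Group 4 + 112 → 510; Group 5 − 112 → 1492
Population now: 0–9=1239, 10–19=1326, 20–29=799, 30–39=510, 40–49=1492, 50+=2020
Scenario B total after 2 periods: 7386
Difference B − A = 7386 − 7226 = 160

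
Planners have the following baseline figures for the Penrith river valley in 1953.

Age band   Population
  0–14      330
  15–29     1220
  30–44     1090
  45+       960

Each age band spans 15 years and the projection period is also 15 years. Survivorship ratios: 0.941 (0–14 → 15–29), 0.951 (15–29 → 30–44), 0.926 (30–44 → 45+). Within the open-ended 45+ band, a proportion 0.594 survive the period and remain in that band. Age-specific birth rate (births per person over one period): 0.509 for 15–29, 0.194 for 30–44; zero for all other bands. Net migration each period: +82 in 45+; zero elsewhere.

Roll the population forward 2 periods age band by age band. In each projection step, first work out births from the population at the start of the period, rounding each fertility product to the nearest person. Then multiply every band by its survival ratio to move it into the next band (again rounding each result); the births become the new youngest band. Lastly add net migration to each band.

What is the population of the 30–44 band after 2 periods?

296

Numbering the groups 1..4 from youngest to oldest:
After projecting period 1:
Births: 1220 × 0.509 = 621, 1090 × 0.194 = 211 ⇒ total 832
Group 2: 330 × 0.941 = 311
Group 3: 1220 × 0.951 = 1160
Group 4: 1090 × 0.926 + 960 × 0.594 = 1009 + 570 = 1579
Net migration: Group 4 + 82 → 1661
Population now: 0–14=832, 15–29=311, 30–44=1160, 45+=1661
After projecting period 2:
Births: 311 × 0.509 = 158, 1160 × 0.194 = 225 ⇒ total 383
Group 2: 832 × 0.941 = 783
Group 3: 311 × 0.951 = 296
Group 4: 1160 × 0.926 + 1661 × 0.594 = 1074 + 987 = 2061
Net migration: Group 4 + 82 → 2143
Population now: 0–14=383, 15–29=783, 30–44=296, 45+=2143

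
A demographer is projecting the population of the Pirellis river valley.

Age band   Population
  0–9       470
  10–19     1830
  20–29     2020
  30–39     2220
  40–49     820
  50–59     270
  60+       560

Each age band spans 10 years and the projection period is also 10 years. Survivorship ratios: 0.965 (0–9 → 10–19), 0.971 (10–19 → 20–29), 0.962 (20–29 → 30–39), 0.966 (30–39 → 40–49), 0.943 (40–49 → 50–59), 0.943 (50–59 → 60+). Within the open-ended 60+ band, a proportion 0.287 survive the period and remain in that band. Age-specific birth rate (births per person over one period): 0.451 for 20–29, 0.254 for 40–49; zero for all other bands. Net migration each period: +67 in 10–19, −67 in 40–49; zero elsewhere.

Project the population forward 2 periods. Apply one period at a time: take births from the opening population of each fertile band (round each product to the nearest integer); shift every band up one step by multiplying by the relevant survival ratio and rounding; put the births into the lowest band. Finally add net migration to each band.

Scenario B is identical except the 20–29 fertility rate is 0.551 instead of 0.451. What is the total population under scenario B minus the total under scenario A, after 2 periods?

[period 1]
Births: 2020 * 0.451 = 911 ; 820 * 0.254 = 208 ⇒ total 1119
10–19: 470 * 0.965 = 454
20–29: 1830 * 0.971 = 1777
30–39: 2020 * 0.962 = 1943
40–49: 2220 * 0.966 = 2145
50–59: 820 * 0.943 = 773
60+: 270 * 0.943 + 560 * 0.287 = 255 + 161 = 416
Net migration: 10–19 + 67 → 521; 40–49 − 67 → 2078
→ [1119, 521, 1777, 1943, 2078, 773, 416]
[period 2]
Births: 1777 * 0.451 = 801 ; 2078 * 0.254 = 528 ⇒ total 1329
10–19: 1119 * 0.965 = 1080
20–29: 521 * 0.971 = 506
30–39: 1777 * 0.962 = 1709
40–49: 1943 * 0.966 = 1877
50–59: 2078 * 0.943 = 1960
60+: 773 * 0.943 + 416 * 0.287 = 729 + 119 = 848
Net migration: 10–19 + 67 → 1147; 40–49 − 67 → 1810
→ [1329, 1147, 506, 1709, 1810, 1960, 848]
Scenario A total after 2 periods: 9309
Scenario B projection —
[period 1]
Births: 2020 * 0.551 = 1113 ; 820 * 0.254 = 208 ⇒ total 1321
10–19: 470 * 0.965 = 454
20–29: 1830 * 0.971 = 1777
30–39: 2020 * 0.962 = 1943
40–49: 2220 * 0.966 = 2145
50–59: 820 * 0.943 = 773
60+: 270 * 0.943 + 560 * 0.287 = 255 + 161 = 416
Net migration: 10–19 + 67 → 521; 40–49 − 67 → 2078
→ [1321, 521, 1777, 1943, 2078, 773, 416]
[period 2]
Births: 1777 * 0.551 = 979 ; 2078 * 0.254 = 528 ⇒ total 1507
10–19: 1321 * 0.965 = 1275
20–29: 521 * 0.971 = 506
30–39: 1777 * 0.962 = 1709
40–49: 1943 * 0.966 = 1877
50–59: 2078 * 0.943 = 1960
60+: 773 * 0.943 + 416 * 0.287 = 729 + 119 = 848
Net migration: 10–19 + 67 → 1342; 40–49 − 67 → 1810
→ [1507, 1342, 506, 1709, 1810, 1960, 848]
Scenario B total after 2 periods: 9682
Difference B − A = 9682 − 9309 = 373

373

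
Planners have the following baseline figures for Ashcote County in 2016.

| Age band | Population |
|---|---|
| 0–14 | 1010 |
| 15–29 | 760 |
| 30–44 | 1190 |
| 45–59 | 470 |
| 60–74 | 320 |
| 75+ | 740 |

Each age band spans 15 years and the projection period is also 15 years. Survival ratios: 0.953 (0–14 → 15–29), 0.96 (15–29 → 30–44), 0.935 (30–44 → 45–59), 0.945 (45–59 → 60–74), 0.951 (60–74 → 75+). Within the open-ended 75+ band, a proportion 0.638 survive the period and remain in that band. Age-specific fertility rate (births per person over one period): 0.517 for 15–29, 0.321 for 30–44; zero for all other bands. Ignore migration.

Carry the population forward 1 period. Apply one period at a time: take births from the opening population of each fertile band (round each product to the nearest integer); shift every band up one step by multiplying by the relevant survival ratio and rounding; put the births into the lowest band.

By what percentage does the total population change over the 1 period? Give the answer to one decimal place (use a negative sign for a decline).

Period 1.
Births: 760 * 0.517 = 393  |  1190 * 0.321 = 382 — total 775
15–29: 1010 * 0.953 = 963
30–44: 760 * 0.96 = 730
45–59: 1190 * 0.935 = 1113
60–74: 470 * 0.945 = 444
75+: 320 * 0.951 + 740 * 0.638 = 304 + 472 = 776
Population now: 0–14=775, 15–29=963, 30–44=730, 45–59=1113, 60–74=444, 75+=776
Total: 4490 → 4801; change = 311; percentage change = 6.9%

6.9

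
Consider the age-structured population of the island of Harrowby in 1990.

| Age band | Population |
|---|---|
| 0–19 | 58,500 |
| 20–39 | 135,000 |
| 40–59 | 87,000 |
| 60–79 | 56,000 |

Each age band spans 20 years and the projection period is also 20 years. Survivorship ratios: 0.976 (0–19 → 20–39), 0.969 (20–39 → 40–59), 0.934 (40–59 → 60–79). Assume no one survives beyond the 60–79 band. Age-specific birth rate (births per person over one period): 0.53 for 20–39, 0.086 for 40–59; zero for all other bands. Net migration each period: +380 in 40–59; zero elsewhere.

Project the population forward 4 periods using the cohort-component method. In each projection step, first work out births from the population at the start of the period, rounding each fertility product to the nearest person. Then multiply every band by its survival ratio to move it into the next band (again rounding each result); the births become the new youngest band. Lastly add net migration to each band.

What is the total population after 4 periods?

182364

(Groups numbered youngest = 1 to oldest = 4.)
After projecting period 1:
Births: 135000 * 0.53 = 71550  |  87000 * 0.086 = 7482 → 79032
Group 2: 58500 * 0.976 = 57096
Group 3: 135000 * 0.969 = 130815
Group 4: 87000 * 0.934 = 81258
Net migration: Group 3 + 380 → 131195
End of period: [79032, 57096, 131195, 81258]
After projecting period 2:
Births: 57096 * 0.53 = 30261  |  131195 * 0.086 = 11283 → 41544
Group 2: 79032 * 0.976 = 77135
Group 3: 57096 * 0.969 = 55326
Group 4: 131195 * 0.934 = 122536
Net migration: Group 3 + 380 → 55706
End of period: [41544, 77135, 55706, 122536]
After projecting period 3:
Births: 77135 * 0.53 = 40882  |  55706 * 0.086 = 4791 → 45673
Group 2: 41544 * 0.976 = 40547
Group 3: 77135 * 0.969 = 74744
Group 4: 55706 * 0.934 = 52029
Net migration: Group 3 + 380 → 75124
End of period: [45673, 40547, 75124, 52029]
After projecting period 4:
Births: 40547 * 0.53 = 21490  |  75124 * 0.086 = 6461 → 27951
Group 2: 45673 * 0.976 = 44577
Group 3: 40547 * 0.969 = 39290
Group 4: 75124 * 0.934 = 70166
Net migration: Group 3 + 380 → 39670
End of period: [27951, 44577, 39670, 70166]
Total after period 4: 27951 + 44577 + 39670 + 70166 = 182364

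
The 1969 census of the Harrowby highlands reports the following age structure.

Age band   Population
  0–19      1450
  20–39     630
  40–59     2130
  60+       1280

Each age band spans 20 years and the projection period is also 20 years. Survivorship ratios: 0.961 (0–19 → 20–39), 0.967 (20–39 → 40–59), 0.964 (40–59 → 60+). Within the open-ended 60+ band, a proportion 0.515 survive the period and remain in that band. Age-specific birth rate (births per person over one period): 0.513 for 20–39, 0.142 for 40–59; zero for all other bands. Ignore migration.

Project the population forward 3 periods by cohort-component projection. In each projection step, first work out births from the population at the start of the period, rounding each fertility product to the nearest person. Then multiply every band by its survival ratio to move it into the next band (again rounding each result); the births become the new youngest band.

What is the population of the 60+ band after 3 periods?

2321

Period 1:
Births: 630 × 0.513 = 323  |  2130 × 0.142 = 302 → total 625
20–39: 1450 × 0.961 = 1393
40–59: 630 × 0.967 = 609
60+: 2130 × 0.964 + 1280 × 0.515 = 2053 + 659 = 2712
Population now: 0–19=625, 20–39=1393, 40–59=609, 60+=2712
Period 2:
Births: 1393 × 0.513 = 715  |  609 × 0.142 = 86 → total 801
20–39: 625 × 0.961 = 601
40–59: 1393 × 0.967 = 1347
60+: 609 × 0.964 + 2712 × 0.515 = 587 + 1397 = 1984
Population now: 0–19=801, 20–39=601, 40–59=1347, 60+=1984
Period 3:
Births: 601 × 0.513 = 308  |  1347 × 0.142 = 191 → total 499
20–39: 801 × 0.961 = 770
40–59: 601 × 0.967 = 581
60+: 1347 × 0.964 + 1984 × 0.515 = 1299 + 1022 = 2321
Population now: 0–19=499, 20–39=770, 40–59=581, 60+=2321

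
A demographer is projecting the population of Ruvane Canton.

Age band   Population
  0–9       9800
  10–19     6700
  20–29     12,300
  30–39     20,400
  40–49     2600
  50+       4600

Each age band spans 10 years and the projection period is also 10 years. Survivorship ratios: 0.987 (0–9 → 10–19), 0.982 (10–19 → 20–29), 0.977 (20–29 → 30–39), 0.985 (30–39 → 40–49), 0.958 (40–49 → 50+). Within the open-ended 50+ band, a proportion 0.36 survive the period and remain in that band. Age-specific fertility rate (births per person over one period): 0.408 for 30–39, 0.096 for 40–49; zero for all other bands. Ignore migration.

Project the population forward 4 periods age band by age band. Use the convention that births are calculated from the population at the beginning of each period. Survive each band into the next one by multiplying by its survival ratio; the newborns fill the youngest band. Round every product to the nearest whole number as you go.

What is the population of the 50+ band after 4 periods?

12837

Call the bands 1 to 6, youngest first.
— Period 1 —
Births: 20400 × 0.408 = 8323, 2600 × 0.096 = 250 → 8573
Band 2: 9800 × 0.987 = 9673
Band 3: 6700 × 0.982 = 6579
Band 4: 12300 × 0.977 = 12017
Band 5: 20400 × 0.985 = 20094
Band 6: 2600 × 0.958 + 4600 × 0.36 = 2491 + 1656 = 4147
End of period: [8573, 9673, 6579, 12017, 20094, 4147]
— Period 2 —
Births: 12017 × 0.408 = 4903, 20094 × 0.096 = 1929 → 6832
Band 2: 8573 × 0.987 = 8462
Band 3: 9673 × 0.982 = 9499
Band 4: 6579 × 0.977 = 6428
Band 5: 12017 × 0.985 = 11837
Band 6: 20094 × 0.958 + 4147 × 0.36 = 19250 + 1493 = 20743
End of period: [6832, 8462, 9499, 6428, 11837, 20743]
— Period 3 —
Births: 6428 × 0.408 = 2623, 11837 × 0.096 = 1136 → 3759
Band 2: 6832 × 0.987 = 6743
Band 3: 8462 × 0.982 = 8310
Band 4: 9499 × 0.977 = 9281
Band 5: 6428 × 0.985 = 6332
Band 6: 11837 × 0.958 + 20743 × 0.36 = 11340 + 7467 = 18807
End of period: [3759, 6743, 8310, 9281, 6332, 18807]
— Period 4 —
Births: 9281 × 0.408 = 3787, 6332 × 0.096 = 608 → 4395
Band 2: 3759 × 0.987 = 3710
Band 3: 6743 × 0.982 = 6622
Band 4: 8310 × 0.977 = 8119
Band 5: 9281 × 0.985 = 9142
Band 6: 6332 × 0.958 + 18807 × 0.36 = 6066 + 6771 = 12837
End of period: [4395, 3710, 6622, 8119, 9142, 12837]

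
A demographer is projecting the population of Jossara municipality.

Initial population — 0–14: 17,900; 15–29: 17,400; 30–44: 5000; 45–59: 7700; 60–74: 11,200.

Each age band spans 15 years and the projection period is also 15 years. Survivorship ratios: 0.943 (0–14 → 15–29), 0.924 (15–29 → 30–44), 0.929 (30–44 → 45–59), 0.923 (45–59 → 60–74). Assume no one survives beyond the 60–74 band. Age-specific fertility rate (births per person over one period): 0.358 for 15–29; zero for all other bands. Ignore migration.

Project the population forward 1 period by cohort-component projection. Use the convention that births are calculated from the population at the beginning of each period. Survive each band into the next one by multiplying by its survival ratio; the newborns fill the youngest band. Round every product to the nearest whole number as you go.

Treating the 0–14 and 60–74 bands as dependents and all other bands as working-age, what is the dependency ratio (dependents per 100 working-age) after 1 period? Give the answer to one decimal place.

35.5

— Period 1 —
Births: 17400 * 0.358 = 6229
15–29: 17900 * 0.943 = 16880
30–44: 17400 * 0.924 = 16078
45–59: 5000 * 0.929 = 4645
60–74: 7700 * 0.923 = 7107
→ [6229, 16880, 16078, 4645, 7107]
Dependents (band 0–14 + band 60–74) = 6229 + 7107 = 13336; working-age = 37603; ratio = 13336/37603 × 100 = 35.5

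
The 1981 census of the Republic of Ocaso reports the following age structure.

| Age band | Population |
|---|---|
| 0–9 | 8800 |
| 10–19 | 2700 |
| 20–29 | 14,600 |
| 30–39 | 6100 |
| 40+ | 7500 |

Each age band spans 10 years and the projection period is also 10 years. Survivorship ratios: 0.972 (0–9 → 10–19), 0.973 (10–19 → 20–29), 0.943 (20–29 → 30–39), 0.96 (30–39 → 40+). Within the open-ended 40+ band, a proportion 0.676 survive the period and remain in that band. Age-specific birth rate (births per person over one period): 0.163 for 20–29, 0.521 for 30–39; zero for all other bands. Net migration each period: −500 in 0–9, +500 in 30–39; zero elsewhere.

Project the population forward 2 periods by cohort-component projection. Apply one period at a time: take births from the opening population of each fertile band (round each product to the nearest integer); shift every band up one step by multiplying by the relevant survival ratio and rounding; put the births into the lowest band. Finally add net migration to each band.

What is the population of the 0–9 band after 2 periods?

Call the bands 1 to 5, youngest first.
[period 1]
Births: 14600 * 0.163 = 2380  |  6100 * 0.521 = 3178 — total 5558
Band 2: 8800 * 0.972 = 8554
Band 3: 2700 * 0.973 = 2627
Band 4: 14600 * 0.943 = 13768
Band 5: 6100 * 0.96 + 7500 * 0.676 = 5856 + 5070 = 10926
Net migration: Band 1 − 500 → 5058; Band 4 + 500 → 14268
→ [5058, 8554, 2627, 14268, 10926]
[period 2]
Births: 2627 * 0.163 = 428  |  14268 * 0.521 = 7434 — total 7862
Band 2: 5058 * 0.972 = 4916
Band 3: 8554 * 0.973 = 8323
Band 4: 2627 * 0.943 = 2477
Band 5: 14268 * 0.96 + 10926 * 0.676 = 13697 + 7386 = 21083
Net migration: Band 1 − 500 → 7362; Band 4 + 500 → 2977
→ [7362, 4916, 8323, 2977, 21083]

7362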